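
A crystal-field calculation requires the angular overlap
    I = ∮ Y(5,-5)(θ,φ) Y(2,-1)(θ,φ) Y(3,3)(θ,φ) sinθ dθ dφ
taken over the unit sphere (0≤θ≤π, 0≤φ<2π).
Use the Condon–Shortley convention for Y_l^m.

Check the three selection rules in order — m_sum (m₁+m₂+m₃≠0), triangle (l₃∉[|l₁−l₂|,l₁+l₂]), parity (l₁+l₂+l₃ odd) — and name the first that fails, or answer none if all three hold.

Σmᵢ = -3  ✗
l₃∈[|l₁−l₂|,l₁+l₂]=[3,7], have l₃=3
Σlᵢ = 10 ⇒ even

m_sum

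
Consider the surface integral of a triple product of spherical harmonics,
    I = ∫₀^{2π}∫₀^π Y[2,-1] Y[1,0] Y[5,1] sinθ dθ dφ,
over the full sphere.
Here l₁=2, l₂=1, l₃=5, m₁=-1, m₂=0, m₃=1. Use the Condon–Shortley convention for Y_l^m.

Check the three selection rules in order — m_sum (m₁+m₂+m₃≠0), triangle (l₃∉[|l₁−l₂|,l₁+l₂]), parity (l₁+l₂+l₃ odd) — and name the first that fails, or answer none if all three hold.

triangle

Σmᵢ = 0  ✓
l₃∈[|l₁−l₂|,l₁+l₂]=[1,3], have l₃=5  ✗
Σlᵢ = 8 ⇒ even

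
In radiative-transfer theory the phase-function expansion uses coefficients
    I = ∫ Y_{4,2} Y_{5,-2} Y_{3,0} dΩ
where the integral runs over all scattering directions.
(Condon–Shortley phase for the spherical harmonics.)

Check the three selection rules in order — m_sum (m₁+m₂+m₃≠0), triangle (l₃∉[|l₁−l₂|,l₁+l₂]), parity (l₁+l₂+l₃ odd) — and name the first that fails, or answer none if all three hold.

m₁+m₂+m₃ = 2 − 2 + 0 = 0  ✓
triangle: |4−5|=1 ≤ l₃=3 ≤ 4+5=9  ✓
parity: l₁+l₂+l₃ = 12 is even  ✓

none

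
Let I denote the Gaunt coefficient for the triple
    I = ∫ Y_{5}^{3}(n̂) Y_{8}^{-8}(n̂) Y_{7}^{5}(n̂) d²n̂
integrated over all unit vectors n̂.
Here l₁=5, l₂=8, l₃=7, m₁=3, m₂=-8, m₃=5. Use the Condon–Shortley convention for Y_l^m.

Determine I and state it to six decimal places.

0.177762

m-sum 0 ✓  L=20 even ✓  3≤7≤13 ✓
Π(2lᵢ+1) = 11×17×15 = 2805
triangle coeff Δ(5,8,7) = 1/814773960
Σ_t [1,5]: t=1:−1/87091200 t=2:+1/4976640 t=3:−1/2073600 t=4:+1/4976640 t=5:−1/87091200 = -1/9676800
(3j)²=360/46189 [(5 8 7; 0 0 0)], sign=+1
Σ_t [0,0]: t=0:+1/10450944000 = 1/10450944000
(3j)²=88/4845 [(5 8 7; 3 -8 5)], sign=+1
⇒ 4πI² = 31680/79781
I = (+1)√(31680/79781/(4π)) = 0.17776159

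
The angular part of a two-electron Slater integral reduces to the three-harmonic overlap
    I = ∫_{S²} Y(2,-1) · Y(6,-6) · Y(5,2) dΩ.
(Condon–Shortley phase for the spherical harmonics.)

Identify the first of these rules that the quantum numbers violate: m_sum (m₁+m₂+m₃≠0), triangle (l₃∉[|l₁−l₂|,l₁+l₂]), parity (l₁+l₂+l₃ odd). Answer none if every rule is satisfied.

azimuthal sum: -1 − 6 + 2 = -5  ✗
4 ≤ 5 ≤ 8 (triangle on l)
L = 2 + 6 + 5 = 13 (odd)

m_sum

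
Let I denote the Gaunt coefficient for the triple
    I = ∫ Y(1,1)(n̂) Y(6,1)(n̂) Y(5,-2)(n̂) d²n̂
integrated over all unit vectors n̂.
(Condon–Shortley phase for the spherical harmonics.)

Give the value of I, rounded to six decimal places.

m-sum 0 ✓  L=12 even ✓  5≤5≤7 ✓
Π(2lᵢ+1) = 3×13×11 = 429
triangle coeff Δ(1,6,5) = 1/858
Σ_t [1,1]: t=1:−1/14400 = -1/14400
(3j)²=6/143 [(1 6 5; 0 0 0)], sign=+1
Σ_t [0,0]: t=0:+1/60480 = 1/60480
(3j)²=5/429 [(1 6 5; 1 1 -2)], sign=-1
⇒ 4πI² = 30/143
I = (-1)√(30/143/(4π)) = -0.12920749

-0.129207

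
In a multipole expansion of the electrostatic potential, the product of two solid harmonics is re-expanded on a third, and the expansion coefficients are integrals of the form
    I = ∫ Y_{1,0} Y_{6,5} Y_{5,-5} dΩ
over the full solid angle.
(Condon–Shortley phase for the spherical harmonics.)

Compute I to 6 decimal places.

-0.135514

Checks pass: Σm=0; 12 even; l₃=5∈[5,7].
(2·1+1)(2·6+1)(2·5+1) = 429
Δ: 2! 0! 10! / 13! → 1/858
sum: t=1:−1/14400 = -1/14400
3j²(1 6 5; 0 0 0) = Δ·Π!·Σ² = 6/143  (sign +1)
sum: t=1:−1/3628800 = -1/3628800
3j²(1 6 5; 0 5 -5) = Δ·Π!·Σ² = 1/78  (sign -1)
combine: 4πI² = 429·6/143·1/78 = 3/13
take √, sign -1: I = -0.13551395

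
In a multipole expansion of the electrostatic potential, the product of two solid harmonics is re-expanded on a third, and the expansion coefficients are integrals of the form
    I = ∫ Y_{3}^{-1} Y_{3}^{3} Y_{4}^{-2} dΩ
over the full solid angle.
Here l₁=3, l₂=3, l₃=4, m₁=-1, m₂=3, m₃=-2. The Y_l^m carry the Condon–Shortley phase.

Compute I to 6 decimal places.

-0.188451

Rules hold: Σm=0, L=10 even, 0≤4≤6.
N = 7·7·9 = 441
Δ = 2!·4!·4!/11! = 1/34650
Racah Σ t=0..2: t=0:+1/72 t=1:−1/16 t=2:+1/72 = -5/144
⇒ 3j(3 3 4; 0 0 0)² = 2/77, sgn -1
Racah Σ t=2..2: t=2:+1/192 = 1/192
⇒ 3j(3 3 4; -1 3 -2)² = 3/77, sgn +1
4πI² = N·(3j₀)²·(3jₘ)² = 54/121
I = -1·√(0.446281/4π) = -0.18845135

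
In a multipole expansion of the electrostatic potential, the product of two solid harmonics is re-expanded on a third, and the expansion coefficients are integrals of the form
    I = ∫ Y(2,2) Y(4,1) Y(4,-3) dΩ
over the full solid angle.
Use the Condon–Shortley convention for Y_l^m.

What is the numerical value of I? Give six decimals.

m-sum 0 ✓  L=10 even ✓  2≤4≤6 ✓
Π(2lᵢ+1) = 5×9×9 = 405
triangle coeff Δ(2,4,4) = 1/13860
Σ_t [0,2]: t=0:+1/192 t=1:−1/36 t=2:+1/192 = -5/288
(3j)²=20/693 [(2 4 4; 0 0 0)], sign=-1
Σ_t [0,0]: t=0:+1/480 = 1/480
(3j)²=3/110 [(2 4 4; 2 1 -3)], sign=-1
⇒ 4πI² = 270/847
I = (+1)√(270/847/(4π)) = 0.15927046

0.159270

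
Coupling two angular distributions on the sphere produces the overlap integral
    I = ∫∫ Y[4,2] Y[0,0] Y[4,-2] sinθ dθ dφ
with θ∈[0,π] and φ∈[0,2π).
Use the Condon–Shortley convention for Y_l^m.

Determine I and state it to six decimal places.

0.282095

Checks pass: Σm=0; 8 even; l₃=4∈[4,4].
(2·4+1)(2·0+1)(2·4+1) = 81
Δ: 0! 8! 0! / 9! → 1/9
sum: t=0:+1/576 = 1/576
3j²(4 0 4; 0 0 0) = Δ·Π!·Σ² = 1/9  (sign +1)
sum: t=0:+1/1440 = 1/1440
3j²(4 0 4; 2 0 -2) = Δ·Π!·Σ² = 1/9  (sign +1)
combine: 4πI² = 81·1/9·1/9 = 1/1
take √, sign +1: I = 0.28209479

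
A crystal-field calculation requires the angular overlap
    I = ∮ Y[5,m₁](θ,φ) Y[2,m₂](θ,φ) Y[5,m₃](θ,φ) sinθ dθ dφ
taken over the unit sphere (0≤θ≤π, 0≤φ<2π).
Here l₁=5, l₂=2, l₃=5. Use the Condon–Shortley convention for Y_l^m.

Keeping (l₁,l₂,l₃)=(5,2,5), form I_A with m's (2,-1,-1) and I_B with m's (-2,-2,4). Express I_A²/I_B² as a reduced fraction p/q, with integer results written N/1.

7/12

l's match ⇒ only the (l;m) 3-j factors differ between A and B.
A: triangle coeff Δ(5,2,5) = 1/38610; Σ_t [0,1]: t=0:+1/1440 t=1:−1/2880 = 1/2880; (3j)²=7/715 [(5 2 5; 2 -1 -1)], sign=+1
B: triangle coeff Δ(5,2,5) = 1/38610; Σ_t [0,0]: t=0:+1/20160 = 1/20160; (3j)²=12/715 [(5 2 5; -2 -2 4)], sign=-1
I_A²/I_B² = (7/715)/(12/715) = 7/12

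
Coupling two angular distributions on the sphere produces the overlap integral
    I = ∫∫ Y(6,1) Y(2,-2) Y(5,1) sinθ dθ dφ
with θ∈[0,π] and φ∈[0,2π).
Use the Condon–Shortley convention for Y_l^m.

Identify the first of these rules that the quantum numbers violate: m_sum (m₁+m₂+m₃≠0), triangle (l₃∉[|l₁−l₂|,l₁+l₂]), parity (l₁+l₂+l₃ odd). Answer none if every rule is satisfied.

parity

Σmᵢ = 0  ✓
l₃∈[|l₁−l₂|,l₁+l₂]=[4,8], have l₃=5  ✓
Σlᵢ = 13 ⇒ odd  ✗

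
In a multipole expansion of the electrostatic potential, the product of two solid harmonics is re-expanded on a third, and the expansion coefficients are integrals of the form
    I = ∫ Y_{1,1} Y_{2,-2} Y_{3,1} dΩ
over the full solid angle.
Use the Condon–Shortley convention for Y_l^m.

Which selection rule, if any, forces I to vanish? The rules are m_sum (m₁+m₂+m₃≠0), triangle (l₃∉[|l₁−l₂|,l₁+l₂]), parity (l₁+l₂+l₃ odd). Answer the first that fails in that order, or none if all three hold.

m₁+m₂+m₃ = 1 − 2 + 1 = 0  ✓
triangle: |1−2|=1 ≤ l₃=3 ≤ 1+2=3  ✓
parity: l₁+l₂+l₃ = 6 is even  ✓

none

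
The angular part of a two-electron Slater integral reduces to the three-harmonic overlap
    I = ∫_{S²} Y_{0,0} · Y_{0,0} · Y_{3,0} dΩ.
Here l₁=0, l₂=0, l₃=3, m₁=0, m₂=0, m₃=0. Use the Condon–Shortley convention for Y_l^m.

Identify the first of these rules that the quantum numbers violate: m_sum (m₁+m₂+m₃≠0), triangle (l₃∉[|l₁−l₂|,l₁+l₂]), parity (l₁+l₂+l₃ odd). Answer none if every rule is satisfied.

m₁+m₂+m₃ = 0 + 0 + 0 = 0  ✓
triangle: |0−0|=0 ≤ l₃=3 ≤ 0+0=0  ✗
parity: l₁+l₂+l₃ = 3 is odd

triangle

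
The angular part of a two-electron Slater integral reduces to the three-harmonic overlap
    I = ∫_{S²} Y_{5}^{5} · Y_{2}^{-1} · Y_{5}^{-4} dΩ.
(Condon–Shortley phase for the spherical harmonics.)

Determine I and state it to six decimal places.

-0.187924

Rules hold: Σm=0, L=12 even, 3≤5≤7.
N = 11·5·11 = 605
Δ = 2!·8!·2!/13! = 1/38610
Racah Σ t=0..2: t=0:+1/2880 t=1:−1/576 t=2:+1/2880 = -1/960
⇒ 3j(5 2 5; 0 0 0)² = 10/429, sgn +1
Racah Σ t=0..0: t=0:+1/80640 = 1/80640
⇒ 3j(5 2 5; 5 -1 -4)² = 9/286, sgn -1
4πI² = N·(3j₀)²·(3jₘ)² = 75/169
I = -1·√(0.443787/4π) = -0.18792404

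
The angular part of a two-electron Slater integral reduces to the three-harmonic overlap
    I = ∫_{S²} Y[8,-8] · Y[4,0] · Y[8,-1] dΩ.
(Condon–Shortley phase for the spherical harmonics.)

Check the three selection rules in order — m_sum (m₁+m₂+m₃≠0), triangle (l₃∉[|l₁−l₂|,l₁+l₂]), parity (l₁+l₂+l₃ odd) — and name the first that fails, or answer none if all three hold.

m_sum

m₁+m₂+m₃ = -8 + 0 − 1 = -9  ✗
triangle: |8−4|=4 ≤ l₃=8 ≤ 8+4=12
parity: l₁+l₂+l₃ = 20 is even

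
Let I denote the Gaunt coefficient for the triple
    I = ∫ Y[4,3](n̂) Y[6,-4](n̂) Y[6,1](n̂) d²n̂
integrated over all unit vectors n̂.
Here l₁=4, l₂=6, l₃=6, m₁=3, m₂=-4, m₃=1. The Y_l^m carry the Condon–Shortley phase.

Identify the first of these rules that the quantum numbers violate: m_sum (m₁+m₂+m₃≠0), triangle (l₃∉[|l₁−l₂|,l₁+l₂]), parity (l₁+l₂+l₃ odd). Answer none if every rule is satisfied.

none

m₁+m₂+m₃ = 3 − 4 + 1 = 0  ✓
triangle: |4−6|=2 ≤ l₃=6 ≤ 4+6=10  ✓
parity: l₁+l₂+l₃ = 16 is even  ✓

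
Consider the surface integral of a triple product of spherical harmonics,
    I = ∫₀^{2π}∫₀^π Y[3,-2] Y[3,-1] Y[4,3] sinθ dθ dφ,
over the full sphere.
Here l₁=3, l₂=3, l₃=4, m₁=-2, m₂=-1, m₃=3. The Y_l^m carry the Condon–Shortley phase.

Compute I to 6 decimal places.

-0.095955

Rules hold: Σm=0, L=10 even, 0≤4≤6.
N = 7·7·9 = 441
Δ = 2!·4!·4!/11! = 1/34650
Racah Σ t=0..2: t=0:+1/72 t=1:−1/16 t=2:+1/72 = -5/144
⇒ 3j(3 3 4; 0 0 0)² = 2/77, sgn -1
Racah Σ t=1..2: t=1:−1/144 t=2:+1/288 = -1/288
⇒ 3j(3 3 4; -2 -1 3)² = 1/99, sgn +1
4πI² = N·(3j₀)²·(3jₘ)² = 14/121
I = -1·√(0.115702/4π) = -0.09595473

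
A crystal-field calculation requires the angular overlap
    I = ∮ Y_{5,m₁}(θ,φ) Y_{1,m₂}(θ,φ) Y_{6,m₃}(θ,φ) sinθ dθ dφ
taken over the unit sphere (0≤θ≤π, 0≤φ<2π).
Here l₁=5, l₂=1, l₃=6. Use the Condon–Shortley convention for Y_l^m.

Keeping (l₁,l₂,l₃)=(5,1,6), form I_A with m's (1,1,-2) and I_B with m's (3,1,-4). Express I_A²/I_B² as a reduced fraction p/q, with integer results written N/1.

28/45

l's match ⇒ only the (l;m) 3-j factors differ between A and B.
A: triangle coeff Δ(5,1,6) = 1/858; Σ_t [0,0]: t=0:+1/34560 = 1/34560; (3j)²=14/429 [(5 1 6; 1 1 -2)], sign=+1
B: triangle coeff Δ(5,1,6) = 1/858; Σ_t [0,0]: t=0:+1/161280 = 1/161280; (3j)²=15/286 [(5 1 6; 3 1 -4)], sign=+1
I_A²/I_B² = (14/429)/(15/286) = 28/45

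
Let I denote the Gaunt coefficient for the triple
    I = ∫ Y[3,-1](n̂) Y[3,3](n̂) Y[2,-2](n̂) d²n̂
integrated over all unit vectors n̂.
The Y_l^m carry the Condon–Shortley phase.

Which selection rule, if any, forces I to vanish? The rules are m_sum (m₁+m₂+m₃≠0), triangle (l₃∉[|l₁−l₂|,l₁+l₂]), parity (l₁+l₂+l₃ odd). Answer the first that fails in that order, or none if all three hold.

azimuthal sum: -1 + 3 − 2 = 0  ✓
0 ≤ 2 ≤ 6 (triangle on l)  ✓
L = 3 + 3 + 2 = 8 (even)  ✓

none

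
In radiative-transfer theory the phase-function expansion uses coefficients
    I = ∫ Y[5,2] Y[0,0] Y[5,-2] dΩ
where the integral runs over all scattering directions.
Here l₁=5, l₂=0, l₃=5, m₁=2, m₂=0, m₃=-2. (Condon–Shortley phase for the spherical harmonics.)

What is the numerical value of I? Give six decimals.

0.282095

m-sum 0 ✓  L=10 even ✓  5≤5≤5 ✓
Π(2lᵢ+1) = 11×1×11 = 121
triangle coeff Δ(5,0,5) = 1/11
Σ_t [0,0]: t=0:+1/14400 = 1/14400
(3j)²=1/11 [(5 0 5; 0 0 0)], sign=-1
Σ_t [0,0]: t=0:+1/30240 = 1/30240
(3j)²=1/11 [(5 0 5; 2 0 -2)], sign=-1
⇒ 4πI² = 1/1
I = (+1)√(1/1/(4π)) = 0.28209479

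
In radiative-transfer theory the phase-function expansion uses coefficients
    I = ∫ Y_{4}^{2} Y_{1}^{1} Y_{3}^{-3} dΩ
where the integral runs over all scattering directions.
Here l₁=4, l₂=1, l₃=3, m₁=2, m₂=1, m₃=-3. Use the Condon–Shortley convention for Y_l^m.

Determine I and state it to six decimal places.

m-sum 0 ✓  L=8 even ✓  3≤3≤5 ✓
Π(2lᵢ+1) = 9×3×7 = 189
triangle coeff Δ(4,1,3) = 1/252
Σ_t [1,1]: t=1:−1/36 = -1/36
(3j)²=4/63 [(4 1 3; 0 0 0)], sign=+1
Σ_t [2,2]: t=2:+1/1440 = 1/1440
(3j)²=1/252 [(4 1 3; 2 1 -3)], sign=+1
⇒ 4πI² = 1/21
I = (+1)√(1/21/(4π)) = 0.06155813

0.061558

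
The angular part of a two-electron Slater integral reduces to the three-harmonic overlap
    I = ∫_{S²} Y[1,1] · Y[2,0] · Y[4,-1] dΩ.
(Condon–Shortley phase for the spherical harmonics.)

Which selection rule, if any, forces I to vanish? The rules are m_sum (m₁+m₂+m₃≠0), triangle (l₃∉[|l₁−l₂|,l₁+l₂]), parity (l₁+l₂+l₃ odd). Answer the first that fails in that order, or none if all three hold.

azimuthal sum: 1 + 0 − 1 = 0  ✓
1 ≤ 4 ≤ 3 (triangle on l)  ✗
L = 1 + 2 + 4 = 7 (odd)

triangle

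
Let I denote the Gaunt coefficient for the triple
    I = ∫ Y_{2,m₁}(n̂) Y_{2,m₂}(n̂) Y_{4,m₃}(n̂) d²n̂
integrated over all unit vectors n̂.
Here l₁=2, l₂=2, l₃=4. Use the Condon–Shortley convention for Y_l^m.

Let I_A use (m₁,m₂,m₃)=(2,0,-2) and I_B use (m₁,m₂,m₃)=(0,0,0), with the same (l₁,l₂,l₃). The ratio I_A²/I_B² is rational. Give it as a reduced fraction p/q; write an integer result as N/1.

Shared (l₁,l₂,l₃)=(2,2,4): N and (l;000)² cancel in I_A²/I_B².
A: Δ = 0!·4!·4!/9! = 1/630; Racah Σ t=0..0: t=0:+1/96 = 1/96; ⇒ 3j(2 2 4; 2 0 -2)² = 1/42, sgn +1
B: Δ = 0!·4!·4!/9! = 1/630; Racah Σ t=0..0: t=0:+1/16 = 1/16; ⇒ 3j(2 2 4; 0 0 0)² = 2/35, sgn +1
I_A²/I_B² = (1/42)/(2/35) = 5/12

5/12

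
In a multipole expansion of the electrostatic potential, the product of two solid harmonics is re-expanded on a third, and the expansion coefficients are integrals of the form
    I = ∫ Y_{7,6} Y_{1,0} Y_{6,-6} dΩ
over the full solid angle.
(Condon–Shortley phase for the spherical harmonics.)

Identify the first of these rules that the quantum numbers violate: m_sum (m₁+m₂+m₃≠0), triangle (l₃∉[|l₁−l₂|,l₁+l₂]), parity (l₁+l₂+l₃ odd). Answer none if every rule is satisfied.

azimuthal sum: 6 + 0 − 6 = 0  ✓
6 ≤ 6 ≤ 8 (triangle on l)  ✓
L = 7 + 1 + 6 = 14 (even)  ✓

none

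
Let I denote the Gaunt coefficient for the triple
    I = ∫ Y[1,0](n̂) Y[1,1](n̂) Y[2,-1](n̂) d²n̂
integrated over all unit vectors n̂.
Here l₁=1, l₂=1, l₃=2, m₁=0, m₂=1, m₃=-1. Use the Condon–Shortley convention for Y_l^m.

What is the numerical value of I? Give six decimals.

-0.218510

m-sum 0 ✓  L=4 even ✓  0≤2≤2 ✓
Π(2lᵢ+1) = 3×3×5 = 45
triangle coeff Δ(1,1,2) = 1/30
Σ_t [0,0]: t=0:+1/1 = 1/1
(3j)²=2/15 [(1 1 2; 0 0 0)], sign=+1
Σ_t [0,0]: t=0:+1/2 = 1/2
(3j)²=1/10 [(1 1 2; 0 1 -1)], sign=-1
⇒ 4πI² = 3/5
I = (-1)√(3/5/(4π)) = -0.21850969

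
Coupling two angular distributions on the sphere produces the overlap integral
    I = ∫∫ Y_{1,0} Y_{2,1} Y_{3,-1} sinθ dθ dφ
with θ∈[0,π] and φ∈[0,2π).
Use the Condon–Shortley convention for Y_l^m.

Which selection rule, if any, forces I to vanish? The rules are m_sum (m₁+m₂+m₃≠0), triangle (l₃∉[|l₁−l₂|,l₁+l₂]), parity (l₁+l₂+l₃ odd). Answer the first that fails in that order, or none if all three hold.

none

azimuthal sum: 0 + 1 − 1 = 0  ✓
1 ≤ 3 ≤ 3 (triangle on l)  ✓
L = 1 + 2 + 3 = 6 (even)  ✓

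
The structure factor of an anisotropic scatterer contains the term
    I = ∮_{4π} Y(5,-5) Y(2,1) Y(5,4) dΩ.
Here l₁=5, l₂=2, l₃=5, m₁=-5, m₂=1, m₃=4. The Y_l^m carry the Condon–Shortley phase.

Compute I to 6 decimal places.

Checks pass: Σm=0; 12 even; l₃=5∈[3,7].
(2·5+1)(2·2+1)(2·5+1) = 605
Δ: 2! 8! 2! / 13! → 1/38610
sum: t=0:+1/2880 t=1:−1/576 t=2:+1/2880 = -1/960
3j²(5 2 5; 0 0 0) = Δ·Π!·Σ² = 10/429  (sign +1)
sum: t=2:+1/80640 = 1/80640
3j²(5 2 5; -5 1 4) = Δ·Π!·Σ² = 9/286  (sign -1)
combine: 4πI² = 605·10/429·9/286 = 75/169
take √, sign -1: I = -0.18792404

-0.187924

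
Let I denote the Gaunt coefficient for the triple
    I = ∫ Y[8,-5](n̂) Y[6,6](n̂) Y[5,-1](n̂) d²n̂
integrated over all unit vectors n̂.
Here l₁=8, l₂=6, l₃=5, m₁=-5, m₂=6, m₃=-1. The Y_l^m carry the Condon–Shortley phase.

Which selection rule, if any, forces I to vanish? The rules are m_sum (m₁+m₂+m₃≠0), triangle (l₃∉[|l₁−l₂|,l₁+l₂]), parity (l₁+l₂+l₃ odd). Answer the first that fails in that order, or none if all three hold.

Σmᵢ = 0  ✓
l₃∈[|l₁−l₂|,l₁+l₂]=[2,14], have l₃=5  ✓
Σlᵢ = 19 ⇒ odd  ✗

parity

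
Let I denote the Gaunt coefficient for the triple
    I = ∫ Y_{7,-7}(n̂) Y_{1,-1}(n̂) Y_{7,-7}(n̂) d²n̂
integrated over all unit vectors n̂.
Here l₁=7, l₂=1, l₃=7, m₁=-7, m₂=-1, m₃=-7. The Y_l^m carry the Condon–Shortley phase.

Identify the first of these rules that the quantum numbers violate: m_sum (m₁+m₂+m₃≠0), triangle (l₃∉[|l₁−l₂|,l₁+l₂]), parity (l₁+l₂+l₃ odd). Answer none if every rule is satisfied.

Σmᵢ = -15  ✗
l₃∈[|l₁−l₂|,l₁+l₂]=[6,8], have l₃=7
Σlᵢ = 15 ⇒ odd

m_sum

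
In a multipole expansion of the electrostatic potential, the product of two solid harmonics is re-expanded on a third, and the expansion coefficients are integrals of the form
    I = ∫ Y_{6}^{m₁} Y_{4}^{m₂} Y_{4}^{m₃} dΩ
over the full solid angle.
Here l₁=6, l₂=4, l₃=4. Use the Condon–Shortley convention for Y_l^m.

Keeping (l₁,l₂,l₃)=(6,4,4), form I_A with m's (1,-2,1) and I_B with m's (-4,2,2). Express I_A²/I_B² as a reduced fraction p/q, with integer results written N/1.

Same 6,4,4: normalisation and zero-m 3j drop out of the ratio.
A: Δ: 6! 6! 2! / 15! → 1/1261260; sum: t=0:+1/172800 t=1:−1/5760 t=2:+1/3456 = 7/57600; 3j²(6 4 4; 1 -2 1) = Δ·Π!·Σ² = 21/2860  (sign -1)
B: Δ: 6! 6! 2! / 15! → 1/1261260; sum: t=4:+1/69120 t=5:−1/14400 t=6:+1/69120 = -7/172800; 3j²(6 4 4; -4 2 2) = Δ·Π!·Σ² = 14/715  (sign -1)
I_A²/I_B² = (21/2860)/(14/715) = 3/8

3/8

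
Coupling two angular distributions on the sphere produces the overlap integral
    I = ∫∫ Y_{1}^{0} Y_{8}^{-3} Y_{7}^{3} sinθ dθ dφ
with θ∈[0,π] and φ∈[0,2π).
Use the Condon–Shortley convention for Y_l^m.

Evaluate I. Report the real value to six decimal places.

-0.226917

Rules hold: Σm=0, L=16 even, 7≤7≤9.
N = 3·17·15 = 765
Δ = 2!·0!·14!/17! = 1/2040
Racah Σ t=1..1: t=1:−1/25401600 = -1/25401600
⇒ 3j(1 8 7; 0 0 0)² = 8/255, sgn +1
Racah Σ t=1..1: t=1:−1/87091200 = -1/87091200
⇒ 3j(1 8 7; 0 -3 3)² = 11/408, sgn -1
4πI² = N·(3j₀)²·(3jₘ)² = 11/17
I = -1·√(0.647059/4π) = -0.22691696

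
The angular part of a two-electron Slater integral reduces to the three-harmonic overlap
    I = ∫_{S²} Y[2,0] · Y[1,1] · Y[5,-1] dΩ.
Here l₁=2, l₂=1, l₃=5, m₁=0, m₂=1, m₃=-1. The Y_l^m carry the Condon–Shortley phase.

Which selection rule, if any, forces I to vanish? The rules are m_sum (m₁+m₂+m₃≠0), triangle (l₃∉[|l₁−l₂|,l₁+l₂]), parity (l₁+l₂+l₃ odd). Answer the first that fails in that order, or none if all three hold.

triangle

m₁+m₂+m₃ = 0 + 1 − 1 = 0  ✓
triangle: |2−1|=1 ≤ l₃=5 ≤ 2+1=3  ✗
parity: l₁+l₂+l₃ = 8 is even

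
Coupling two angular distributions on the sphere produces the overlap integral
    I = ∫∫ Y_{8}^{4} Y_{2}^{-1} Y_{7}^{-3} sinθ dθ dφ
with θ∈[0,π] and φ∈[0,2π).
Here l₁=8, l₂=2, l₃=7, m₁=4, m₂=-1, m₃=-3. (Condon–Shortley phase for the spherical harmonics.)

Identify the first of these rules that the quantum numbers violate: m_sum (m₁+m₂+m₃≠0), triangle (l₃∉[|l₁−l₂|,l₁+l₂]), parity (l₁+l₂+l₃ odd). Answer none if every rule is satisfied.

Σmᵢ = 0  ✓
l₃∈[|l₁−l₂|,l₁+l₂]=[6,10], have l₃=7  ✓
Σlᵢ = 17 ⇒ odd  ✗

parity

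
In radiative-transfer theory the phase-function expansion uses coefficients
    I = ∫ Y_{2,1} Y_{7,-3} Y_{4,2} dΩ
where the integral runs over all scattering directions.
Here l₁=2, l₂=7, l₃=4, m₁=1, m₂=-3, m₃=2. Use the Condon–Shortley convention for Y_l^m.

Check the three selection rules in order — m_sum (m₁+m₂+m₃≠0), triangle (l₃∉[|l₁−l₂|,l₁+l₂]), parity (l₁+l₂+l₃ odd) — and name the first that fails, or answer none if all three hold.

Σmᵢ = 0  ✓
l₃∈[|l₁−l₂|,l₁+l₂]=[5,9], have l₃=4  ✗
Σlᵢ = 13 ⇒ odd

triangle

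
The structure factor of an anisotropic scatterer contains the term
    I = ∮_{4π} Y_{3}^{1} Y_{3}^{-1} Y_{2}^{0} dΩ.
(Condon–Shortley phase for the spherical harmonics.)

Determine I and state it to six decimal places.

-0.126157

m-sum 0 ✓  L=8 even ✓  0≤2≤6 ✓
Π(2lᵢ+1) = 7×7×5 = 245
triangle coeff Δ(3,3,2) = 1/3780
Σ_t [1,3]: t=1:−1/24 t=2:+1/4 t=3:−1/24 = 1/6
(3j)²=4/105 [(3 3 2; 0 0 0)], sign=+1
Σ_t [0,2]: t=0:+1/96 t=1:−1/6 t=2:+1/16 = -3/32
(3j)²=3/140 [(3 3 2; 1 -1 0)], sign=-1
⇒ 4πI² = 1/5
I = (-1)√(1/5/(4π)) = -0.12615663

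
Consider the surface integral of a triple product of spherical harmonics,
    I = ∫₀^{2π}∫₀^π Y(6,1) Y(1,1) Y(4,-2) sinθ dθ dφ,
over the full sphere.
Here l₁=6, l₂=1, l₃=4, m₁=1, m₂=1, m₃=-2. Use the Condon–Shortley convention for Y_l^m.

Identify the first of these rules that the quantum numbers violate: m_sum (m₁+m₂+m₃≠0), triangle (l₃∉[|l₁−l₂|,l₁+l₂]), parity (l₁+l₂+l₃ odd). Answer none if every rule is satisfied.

triangle

m₁+m₂+m₃ = 1 + 1 − 2 = 0  ✓
triangle: |6−1|=5 ≤ l₃=4 ≤ 6+1=7  ✗
parity: l₁+l₂+l₃ = 11 is odd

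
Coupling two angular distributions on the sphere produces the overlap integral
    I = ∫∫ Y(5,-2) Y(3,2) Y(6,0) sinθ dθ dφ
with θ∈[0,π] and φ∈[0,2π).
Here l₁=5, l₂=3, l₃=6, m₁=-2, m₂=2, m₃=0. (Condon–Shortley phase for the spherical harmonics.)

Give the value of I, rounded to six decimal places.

m-sum 0 ✓  L=14 even ✓  2≤6≤8 ✓
Π(2lᵢ+1) = 11×7×13 = 1001
triangle coeff Δ(5,3,6) = 1/675675
Σ_t [0,2]: t=0:+1/8640 t=1:−1/2304 t=2:+1/8640 = -7/34560
(3j)²=7/429 [(5 3 6; 0 0 0)], sign=-1
Σ_t [1,2]: t=1:−1/34560 t=2:+1/8640 = 1/11520
(3j)²=3/143 [(5 3 6; -2 2 0)], sign=+1
⇒ 4πI² = 49/143
I = (-1)√(49/143/(4π)) = -0.16512966

-0.165130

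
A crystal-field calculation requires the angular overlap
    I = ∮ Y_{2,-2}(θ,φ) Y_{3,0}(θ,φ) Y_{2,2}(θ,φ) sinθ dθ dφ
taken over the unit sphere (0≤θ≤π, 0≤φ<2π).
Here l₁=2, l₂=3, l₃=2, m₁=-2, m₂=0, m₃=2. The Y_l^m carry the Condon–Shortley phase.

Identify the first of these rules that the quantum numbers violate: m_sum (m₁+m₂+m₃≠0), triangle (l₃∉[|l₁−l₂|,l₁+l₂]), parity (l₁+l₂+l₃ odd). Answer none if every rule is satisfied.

Σmᵢ = 0  ✓
l₃∈[|l₁−l₂|,l₁+l₂]=[1,5], have l₃=2  ✓
Σlᵢ = 7 ⇒ odd  ✗

parity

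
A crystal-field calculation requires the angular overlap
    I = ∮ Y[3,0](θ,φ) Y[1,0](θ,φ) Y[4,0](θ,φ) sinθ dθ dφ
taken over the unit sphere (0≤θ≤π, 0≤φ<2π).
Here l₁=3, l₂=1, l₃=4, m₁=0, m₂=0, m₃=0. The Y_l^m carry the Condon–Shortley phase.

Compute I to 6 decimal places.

0.246233

m-sum 0 ✓  L=8 even ✓  2≤4≤4 ✓
Π(2lᵢ+1) = 7×3×9 = 189
triangle coeff Δ(3,1,4) = 1/252
Σ_t [0,0]: t=0:+1/36 = 1/36
(3j)²=4/63 [(3 1 4; 0 0 0)], sign=+1
(m-triple is (0,0,0) — same symbol as above.)
⇒ 4πI² = 16/21
I = (+1)√(16/21/(4π)) = 0.24623252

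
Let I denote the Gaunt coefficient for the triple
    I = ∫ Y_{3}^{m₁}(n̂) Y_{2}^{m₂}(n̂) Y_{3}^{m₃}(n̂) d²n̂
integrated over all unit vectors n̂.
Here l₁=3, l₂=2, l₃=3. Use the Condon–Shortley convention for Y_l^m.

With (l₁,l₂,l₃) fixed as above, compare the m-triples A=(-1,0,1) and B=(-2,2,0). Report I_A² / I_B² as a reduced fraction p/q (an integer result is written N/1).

9/20

l's match ⇒ only the (l;m) 3-j factors differ between A and B.
A: triangle coeff Δ(3,2,3) = 1/3780; Σ_t [0,2]: t=0:+1/96 t=1:−1/6 t=2:+1/16 = -3/32; (3j)²=3/140 [(3 2 3; -1 0 1)], sign=-1
B: triangle coeff Δ(3,2,3) = 1/3780; Σ_t [2,2]: t=2:+1/24 = 1/24; (3j)²=1/21 [(3 2 3; -2 2 0)], sign=-1
I_A²/I_B² = (3/140)/(1/21) = 9/20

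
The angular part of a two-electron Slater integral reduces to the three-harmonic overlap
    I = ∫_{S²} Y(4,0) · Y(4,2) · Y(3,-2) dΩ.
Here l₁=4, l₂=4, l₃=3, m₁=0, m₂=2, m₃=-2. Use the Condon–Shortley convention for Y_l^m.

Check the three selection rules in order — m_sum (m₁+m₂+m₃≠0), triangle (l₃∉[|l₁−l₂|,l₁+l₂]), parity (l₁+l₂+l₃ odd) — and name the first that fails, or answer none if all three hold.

parity

m₁+m₂+m₃ = 0 + 2 − 2 = 0  ✓
triangle: |4−4|=0 ≤ l₃=3 ≤ 4+4=8  ✓
parity: l₁+l₂+l₃ = 11 is odd  ✗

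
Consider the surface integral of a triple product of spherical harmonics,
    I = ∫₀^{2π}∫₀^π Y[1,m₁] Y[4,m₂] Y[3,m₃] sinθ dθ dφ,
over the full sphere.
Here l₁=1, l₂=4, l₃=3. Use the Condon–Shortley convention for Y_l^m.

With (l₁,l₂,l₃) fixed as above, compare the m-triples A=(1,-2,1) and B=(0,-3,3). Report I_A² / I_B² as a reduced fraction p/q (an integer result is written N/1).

15/7

l's match ⇒ only the (l;m) 3-j factors differ between A and B.
A: triangle coeff Δ(1,4,3) = 1/252; Σ_t [0,0]: t=0:+1/96 = 1/96; (3j)²=5/84 [(1 4 3; 1 -2 1)], sign=+1
B: triangle coeff Δ(1,4,3) = 1/252; Σ_t [1,1]: t=1:−1/720 = -1/720; (3j)²=1/36 [(1 4 3; 0 -3 3)], sign=-1
I_A²/I_B² = (5/84)/(1/36) = 15/7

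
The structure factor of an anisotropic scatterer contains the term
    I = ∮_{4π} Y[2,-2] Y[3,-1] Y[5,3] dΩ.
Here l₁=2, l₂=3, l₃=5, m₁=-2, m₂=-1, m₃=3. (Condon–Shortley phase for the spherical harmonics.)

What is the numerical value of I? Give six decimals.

Checks pass: Σm=0; 10 even; l₃=5∈[1,5].
(2·2+1)(2·3+1)(2·5+1) = 385
Δ: 0! 4! 6! / 11! → 1/2310
sum: t=0:+1/144 = 1/144
3j²(2 3 5; 0 0 0) = Δ·Π!·Σ² = 10/231  (sign -1)
sum: t=0:+1/1152 = 1/1152
3j²(2 3 5; -2 -1 3) = Δ·Π!·Σ² = 1/33  (sign +1)
combine: 4πI² = 385·10/231·1/33 = 50/99
take √, sign -1: I = -0.20047604

-0.200476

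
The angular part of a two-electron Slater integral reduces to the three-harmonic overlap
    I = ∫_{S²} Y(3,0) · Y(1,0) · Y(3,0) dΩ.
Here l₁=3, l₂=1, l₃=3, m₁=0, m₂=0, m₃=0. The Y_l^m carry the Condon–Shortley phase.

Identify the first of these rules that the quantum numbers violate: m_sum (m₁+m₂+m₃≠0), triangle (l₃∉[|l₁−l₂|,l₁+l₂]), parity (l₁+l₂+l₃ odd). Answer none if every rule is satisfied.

parity

m₁+m₂+m₃ = 0 + 0 + 0 = 0  ✓
triangle: |3−1|=2 ≤ l₃=3 ≤ 3+1=4  ✓
parity: l₁+l₂+l₃ = 7 is odd  ✗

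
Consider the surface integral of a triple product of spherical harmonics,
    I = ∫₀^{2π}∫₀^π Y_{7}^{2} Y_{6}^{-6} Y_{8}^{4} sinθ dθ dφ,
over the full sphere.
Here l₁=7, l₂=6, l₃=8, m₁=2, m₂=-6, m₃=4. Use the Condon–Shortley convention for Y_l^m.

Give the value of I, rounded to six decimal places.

0.000000

Σlᵢ=21 odd — θ-integrand is odd under cosθ→−cosθ; I=0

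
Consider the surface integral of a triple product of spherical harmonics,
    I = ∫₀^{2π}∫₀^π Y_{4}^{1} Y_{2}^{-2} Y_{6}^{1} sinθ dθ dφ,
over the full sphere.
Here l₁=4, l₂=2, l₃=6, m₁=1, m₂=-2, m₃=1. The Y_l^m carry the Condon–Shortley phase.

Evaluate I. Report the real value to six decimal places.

-0.094091

Checks pass: Σm=0; 12 even; l₃=6∈[2,6].
(2·4+1)(2·2+1)(2·6+1) = 585
Δ: 0! 8! 4! / 13! → 1/6435
sum: t=0:+1/2304 = 1/2304
3j²(4 2 6; 0 0 0) = Δ·Π!·Σ² = 5/143  (sign +1)
sum: t=0:+1/17280 = 1/17280
3j²(4 2 6; 1 -2 1) = Δ·Π!·Σ² = 7/1287  (sign -1)
combine: 4πI² = 585·5/143·7/1287 = 175/1573
take √, sign -1: I = -0.09409136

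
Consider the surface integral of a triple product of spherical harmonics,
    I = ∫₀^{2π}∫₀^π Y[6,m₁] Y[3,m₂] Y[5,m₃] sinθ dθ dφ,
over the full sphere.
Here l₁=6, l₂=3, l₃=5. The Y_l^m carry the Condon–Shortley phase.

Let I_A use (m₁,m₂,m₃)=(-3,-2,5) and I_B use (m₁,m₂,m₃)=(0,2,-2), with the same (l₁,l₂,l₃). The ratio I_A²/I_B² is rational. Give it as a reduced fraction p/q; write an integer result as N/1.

Shared (l₁,l₂,l₃)=(6,3,5): N and (l;000)² cancel in I_A²/I_B².
A: Δ = 4!·8!·2!/15! = 1/675675; Racah Σ t=1..1: t=1:−1/483840 = -1/483840; ⇒ 3j(6 3 5; -3 -2 5)² = 6/1001, sgn -1
B: Δ = 4!·8!·2!/15! = 1/675675; Racah Σ t=3..4: t=3:−1/8640 t=4:+1/34560 = -1/11520; ⇒ 3j(6 3 5; 0 2 -2)² = 3/143, sgn +1
I_A²/I_B² = (6/1001)/(3/143) = 2/7

2/7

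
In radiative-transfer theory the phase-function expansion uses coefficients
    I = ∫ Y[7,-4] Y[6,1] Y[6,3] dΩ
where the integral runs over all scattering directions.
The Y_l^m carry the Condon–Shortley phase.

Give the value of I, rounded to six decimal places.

l₁+l₂+l₃=19 is odd: 3j(l;000)=0 ⇒ I=0

0.000000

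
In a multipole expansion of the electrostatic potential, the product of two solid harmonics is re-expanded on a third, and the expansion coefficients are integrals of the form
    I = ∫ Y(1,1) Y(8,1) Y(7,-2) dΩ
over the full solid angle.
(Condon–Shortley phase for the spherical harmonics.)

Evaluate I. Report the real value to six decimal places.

Checks pass: Σm=0; 16 even; l₃=7∈[7,9].
(2·1+1)(2·8+1)(2·7+1) = 765
Δ: 2! 0! 14! / 17! → 1/2040
sum: t=1:−1/25401600 = -1/25401600
3j²(1 8 7; 0 0 0) = Δ·Π!·Σ² = 8/255  (sign +1)
sum: t=0:+1/87091200 = 1/87091200
3j²(1 8 7; 1 1 -2) = Δ·Π!·Σ² = 7/680  (sign -1)
combine: 4πI² = 765·8/255·7/680 = 21/85
take √, sign -1: I = -0.14021525

-0.140215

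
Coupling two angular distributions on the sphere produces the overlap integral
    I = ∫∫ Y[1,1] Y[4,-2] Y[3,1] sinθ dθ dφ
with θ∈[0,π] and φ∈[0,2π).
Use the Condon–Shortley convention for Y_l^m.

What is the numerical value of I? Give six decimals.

Rules hold: Σm=0, L=8 even, 3≤3≤5.
N = 3·9·7 = 189
Δ = 2!·0!·6!/9! = 1/252
Racah Σ t=1..1: t=1:−1/36 = -1/36
⇒ 3j(1 4 3; 0 0 0)² = 4/63, sgn +1
Racah Σ t=0..0: t=0:+1/96 = 1/96
⇒ 3j(1 4 3; 1 -2 1)² = 5/84, sgn +1
4πI² = N·(3j₀)²·(3jₘ)² = 5/7
I = +1·√(0.714286/4π) = 0.23841361

0.238414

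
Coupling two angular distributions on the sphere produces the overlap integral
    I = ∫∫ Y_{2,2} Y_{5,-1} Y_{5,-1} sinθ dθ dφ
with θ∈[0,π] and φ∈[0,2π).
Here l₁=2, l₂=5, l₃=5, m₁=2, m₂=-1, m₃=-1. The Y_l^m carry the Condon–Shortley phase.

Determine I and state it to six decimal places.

Checks pass: Σm=0; 12 even; l₃=5∈[3,7].
(2·2+1)(2·5+1)(2·5+1) = 605
Δ: 2! 2! 8! / 13! → 1/38610
sum: t=0:+1/2880 t=1:−1/576 t=2:+1/2880 = -1/960
3j²(2 5 5; 0 0 0) = Δ·Π!·Σ² = 10/429  (sign +1)
sum: t=0:+1/2304 = 1/2304
3j²(2 5 5; 2 -1 -1) = Δ·Π!·Σ² = 5/143  (sign +1)
combine: 4πI² = 605·10/429·5/143 = 250/507
take √, sign +1: I = 0.19808933

0.198089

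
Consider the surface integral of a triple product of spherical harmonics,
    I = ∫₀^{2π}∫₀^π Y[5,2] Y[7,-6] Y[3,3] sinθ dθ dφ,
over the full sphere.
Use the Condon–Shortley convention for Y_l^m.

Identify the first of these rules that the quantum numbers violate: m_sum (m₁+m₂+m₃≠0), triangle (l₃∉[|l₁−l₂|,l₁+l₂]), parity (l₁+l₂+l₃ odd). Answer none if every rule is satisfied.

m_sum

m₁+m₂+m₃ = 2 − 6 + 3 = -1  ✗
triangle: |5−7|=2 ≤ l₃=3 ≤ 5+7=12
parity: l₁+l₂+l₃ = 15 is odd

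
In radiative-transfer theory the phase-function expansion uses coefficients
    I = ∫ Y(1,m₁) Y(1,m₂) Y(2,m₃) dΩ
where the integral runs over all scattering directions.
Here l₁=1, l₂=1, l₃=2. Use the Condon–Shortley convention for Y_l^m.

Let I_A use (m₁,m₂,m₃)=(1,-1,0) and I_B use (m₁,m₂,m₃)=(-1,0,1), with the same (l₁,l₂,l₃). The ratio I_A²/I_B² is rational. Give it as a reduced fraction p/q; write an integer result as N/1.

1/3

Same 1,1,2: normalisation and zero-m 3j drop out of the ratio.
A: Δ: 0! 2! 2! / 5! → 1/30; sum: t=0:+1/4 = 1/4; 3j²(1 1 2; 1 -1 0) = Δ·Π!·Σ² = 1/30  (sign +1)
B: Δ: 0! 2! 2! / 5! → 1/30; sum: t=0:+1/2 = 1/2; 3j²(1 1 2; -1 0 1) = Δ·Π!·Σ² = 1/10  (sign -1)
I_A²/I_B² = (1/30)/(1/10) = 1/3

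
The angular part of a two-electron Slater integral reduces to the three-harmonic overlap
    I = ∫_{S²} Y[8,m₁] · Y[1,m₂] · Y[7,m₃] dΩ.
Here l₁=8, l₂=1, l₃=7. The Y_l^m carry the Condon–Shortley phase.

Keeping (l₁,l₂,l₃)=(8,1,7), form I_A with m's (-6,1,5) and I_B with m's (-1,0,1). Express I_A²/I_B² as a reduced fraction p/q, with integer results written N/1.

l's match ⇒ only the (l;m) 3-j factors differ between A and B.
A: triangle coeff Δ(8,1,7) = 1/2040; Σ_t [2,2]: t=2:+1/1916006400 = 1/1916006400; (3j)²=91/2040 [(8 1 7; -6 1 5)], sign=+1
B: triangle coeff Δ(8,1,7) = 1/2040; Σ_t [1,1]: t=1:−1/29030400 = -1/29030400; (3j)²=21/680 [(8 1 7; -1 0 1)], sign=-1
I_A²/I_B² = (91/2040)/(21/680) = 13/9

13/9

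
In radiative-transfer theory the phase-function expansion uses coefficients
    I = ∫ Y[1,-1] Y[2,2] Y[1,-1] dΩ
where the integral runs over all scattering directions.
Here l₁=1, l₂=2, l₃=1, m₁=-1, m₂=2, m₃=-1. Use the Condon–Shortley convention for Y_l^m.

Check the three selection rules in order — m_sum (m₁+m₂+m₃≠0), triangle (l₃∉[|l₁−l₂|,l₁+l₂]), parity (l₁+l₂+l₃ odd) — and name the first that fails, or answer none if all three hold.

Σmᵢ = 0  ✓
l₃∈[|l₁−l₂|,l₁+l₂]=[1,3], have l₃=1  ✓
Σlᵢ = 4 ⇒ even  ✓

none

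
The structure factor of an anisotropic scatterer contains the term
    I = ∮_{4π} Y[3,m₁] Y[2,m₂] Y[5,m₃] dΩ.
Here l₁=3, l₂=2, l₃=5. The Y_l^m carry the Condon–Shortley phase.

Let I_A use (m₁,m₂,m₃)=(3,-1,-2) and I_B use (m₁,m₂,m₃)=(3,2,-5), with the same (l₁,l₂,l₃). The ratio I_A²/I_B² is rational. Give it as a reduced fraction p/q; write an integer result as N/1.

Same 3,2,5: normalisation and zero-m 3j drop out of the ratio.
A: Δ: 0! 6! 4! / 11! → 1/2310; sum: t=0:+1/4320 = 1/4320; 3j²(3 2 5; 3 -1 -2) = Δ·Π!·Σ² = 1/330  (sign -1)
B: Δ: 0! 6! 4! / 11! → 1/2310; sum: t=0:+1/17280 = 1/17280; 3j²(3 2 5; 3 2 -5) = Δ·Π!·Σ² = 1/11  (sign +1)
I_A²/I_B² = (1/330)/(1/11) = 1/30

1/30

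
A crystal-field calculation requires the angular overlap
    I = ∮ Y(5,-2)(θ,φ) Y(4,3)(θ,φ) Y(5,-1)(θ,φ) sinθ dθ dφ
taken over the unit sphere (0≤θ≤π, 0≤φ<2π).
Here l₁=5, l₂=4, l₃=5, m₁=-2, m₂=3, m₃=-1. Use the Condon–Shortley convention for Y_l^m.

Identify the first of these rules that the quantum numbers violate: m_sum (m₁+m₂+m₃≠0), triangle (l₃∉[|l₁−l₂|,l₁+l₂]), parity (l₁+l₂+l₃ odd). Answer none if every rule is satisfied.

Σmᵢ = 0  ✓
l₃∈[|l₁−l₂|,l₁+l₂]=[1,9], have l₃=5  ✓
Σlᵢ = 14 ⇒ even  ✓

none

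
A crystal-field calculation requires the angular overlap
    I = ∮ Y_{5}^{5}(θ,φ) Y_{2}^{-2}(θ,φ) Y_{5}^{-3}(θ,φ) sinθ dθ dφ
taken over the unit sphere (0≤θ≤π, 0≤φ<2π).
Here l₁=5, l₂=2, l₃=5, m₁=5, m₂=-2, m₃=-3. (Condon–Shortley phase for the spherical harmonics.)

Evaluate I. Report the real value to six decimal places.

0.088588

Rules hold: Σm=0, L=12 even, 3≤5≤7.
N = 11·5·11 = 605
Δ = 2!·8!·2!/13! = 1/38610
Racah Σ t=0..2: t=0:+1/2880 t=1:−1/576 t=2:+1/2880 = -1/960
⇒ 3j(5 2 5; 0 0 0)² = 10/429, sgn +1
Racah Σ t=0..0: t=0:+1/161280 = 1/161280
⇒ 3j(5 2 5; 5 -2 -3)² = 1/143, sgn +1
4πI² = N·(3j₀)²·(3jₘ)² = 50/507
I = +1·√(0.0986193/4π) = 0.08858824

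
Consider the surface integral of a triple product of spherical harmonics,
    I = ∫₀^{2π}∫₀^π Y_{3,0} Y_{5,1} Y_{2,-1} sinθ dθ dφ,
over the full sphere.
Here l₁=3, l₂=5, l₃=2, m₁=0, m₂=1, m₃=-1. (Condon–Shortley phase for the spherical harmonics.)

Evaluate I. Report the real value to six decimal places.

-0.214318

Rules hold: Σm=0, L=10 even, 2≤2≤8.
N = 7·11·5 = 385
Δ = 6!·0!·4!/11! = 1/2310
Racah Σ t=3..3: t=3:−1/144 = -1/144
⇒ 3j(3 5 2; 0 0 0)² = 10/231, sgn -1
Racah Σ t=3..3: t=3:−1/216 = -1/216
⇒ 3j(3 5 2; 0 1 -1)² = 8/231, sgn +1
4πI² = N·(3j₀)²·(3jₘ)² = 400/693
I = -1·√(0.577201/4π) = -0.21431790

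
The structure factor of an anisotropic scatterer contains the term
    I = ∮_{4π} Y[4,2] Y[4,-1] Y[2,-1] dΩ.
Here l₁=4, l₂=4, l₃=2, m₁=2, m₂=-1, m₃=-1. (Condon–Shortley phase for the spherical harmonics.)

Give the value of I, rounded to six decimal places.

Rules hold: Σm=0, L=10 even, 0≤2≤8.
N = 9·9·5 = 405
Δ = 6!·2!·2!/11! = 1/13860
Racah Σ t=2..4: t=2:+1/192 t=3:−1/36 t=4:+1/192 = -5/288
⇒ 3j(4 4 2; 0 0 0)² = 20/693, sgn -1
Racah Σ t=1..2: t=1:−1/240 t=2:+1/96 = 1/160
⇒ 3j(4 4 2; 2 -1 -1)² = 27/1540, sgn -1
4πI² = N·(3j₀)²·(3jₘ)² = 1215/5929
I = +1·√(0.204925/4π) = 0.12770047

0.127700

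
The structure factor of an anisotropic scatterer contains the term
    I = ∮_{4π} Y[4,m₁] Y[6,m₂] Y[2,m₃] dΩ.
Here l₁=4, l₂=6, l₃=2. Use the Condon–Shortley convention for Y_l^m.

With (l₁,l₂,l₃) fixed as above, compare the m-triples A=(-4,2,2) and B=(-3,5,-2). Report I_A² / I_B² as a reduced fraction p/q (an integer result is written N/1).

l's match ⇒ only the (l;m) 3-j factors differ between A and B.
A: triangle coeff Δ(4,6,2) = 1/6435; Σ_t [8,8]: t=8:+1/967680 = 1/967680; (3j)²=1/6435 [(4 6 2; -4 2 2)], sign=+1
B: triangle coeff Δ(4,6,2) = 1/6435; Σ_t [7,7]: t=7:−1/120960 = -1/120960; (3j)²=2/39 [(4 6 2; -3 5 -2)], sign=-1
I_A²/I_B² = (1/6435)/(2/39) = 1/330

1/330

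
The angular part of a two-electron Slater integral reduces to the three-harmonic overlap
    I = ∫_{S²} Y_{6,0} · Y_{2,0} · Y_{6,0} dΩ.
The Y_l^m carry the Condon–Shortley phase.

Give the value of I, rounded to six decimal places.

0.160563

Rules hold: Σm=0, L=14 even, 4≤6≤8.
N = 13·5·13 = 845
Δ = 2!·10!·2!/15! = 1/90090
Racah Σ t=0..2: t=0:+1/69120 t=1:−1/14400 t=2:+1/69120 = -7/172800
⇒ 3j(6 2 6; 0 0 0)² = 14/715, sgn -1
(m-triple is (0,0,0) — same symbol as above.)
4πI² = N·(3j₀)²·(3jₘ)² = 196/605
I = +1·√(0.323967/4π) = 0.16056298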